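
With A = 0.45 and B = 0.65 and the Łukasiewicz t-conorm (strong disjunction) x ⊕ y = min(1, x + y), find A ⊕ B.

A ⊕ B = min(1, 0.45 + 0.65) = min(1, 1.10) = 1.00
For comparison, the Gödel t-conorm max(x, y) would give 0.65.

1.00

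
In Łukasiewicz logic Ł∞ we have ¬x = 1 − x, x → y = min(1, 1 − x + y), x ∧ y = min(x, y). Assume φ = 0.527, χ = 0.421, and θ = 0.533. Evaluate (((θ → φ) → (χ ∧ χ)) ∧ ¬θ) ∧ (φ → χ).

θ → φ = min(1, 1 − 0.533 + 0.527) = min(1, 0.994) = 0.994
χ ∧ χ = min(0.421, 0.421) = 0.421
(θ → φ) → (χ ∧ χ) = min(1, 1 − 0.994 + 0.421) = min(1, 0.427) = 0.427
¬θ = 1 − 0.533 = 0.467
((θ → φ) → (χ ∧ χ)) ∧ ¬θ = min(0.427, 0.467) = 0.427
φ → χ = min(1, 1 − 0.527 + 0.421) = min(1, 0.894) = 0.894
(((θ → φ) → (χ ∧ χ)) ∧ ¬θ) ∧ (φ → χ) = min(0.427, 0.894) = 0.427

0.427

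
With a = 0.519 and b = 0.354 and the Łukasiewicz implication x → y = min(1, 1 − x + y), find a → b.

0.835

a → b = min(1, 1 − 0.519 + 0.354) = min(1, 0.835) = 0.835
For comparison, the Gödel implication (1 if x ≤ y else y) would give 0.354.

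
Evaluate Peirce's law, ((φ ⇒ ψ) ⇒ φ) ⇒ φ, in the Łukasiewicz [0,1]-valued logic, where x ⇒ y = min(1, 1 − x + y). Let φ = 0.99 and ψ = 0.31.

0.99

φ ⇒ ψ = min(1, 1 − 0.99 + 0.31) = min(1, 0.32) = 0.32
(φ ⇒ ψ) ⇒ φ = min(1, 1 − 0.32 + 0.99) = min(1, 1.67) = 1.00
((φ ⇒ ψ) ⇒ φ) ⇒ φ = min(1, 1 − 1.00 + 0.99) = min(1, 0.99) = 0.99
(The value 0.99 < 1 shows this instance is not satisfied; not a Ł∞-tautology in general.)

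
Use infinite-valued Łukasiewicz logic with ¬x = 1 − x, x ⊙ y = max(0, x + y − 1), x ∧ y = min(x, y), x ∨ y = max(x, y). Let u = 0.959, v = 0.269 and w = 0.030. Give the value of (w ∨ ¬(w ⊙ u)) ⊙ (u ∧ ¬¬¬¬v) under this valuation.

w ⊙ u = max(0, 0.030 + 0.959 − 1) = max(0, -0.011) = 0.000
¬(w ⊙ u) = 1 − 0.000 = 1.000
w ∨ ¬(w ⊙ u) = max(0.030, 1.000) = 1.000
¬v = 1 − 0.269 = 0.731
¬¬v = 1 − 0.731 = 0.269
¬¬¬v = 1 − 0.269 = 0.731
¬¬¬¬v = 1 − 0.731 = 0.269
u ∧ ¬¬¬¬v = min(0.959, 0.269) = 0.269
(w ∨ ¬(w ⊙ u)) ⊙ (u ∧ ¬¬¬¬v) = max(0, 1.000 + 0.269 − 1) = max(0, 0.269) = 0.269

0.269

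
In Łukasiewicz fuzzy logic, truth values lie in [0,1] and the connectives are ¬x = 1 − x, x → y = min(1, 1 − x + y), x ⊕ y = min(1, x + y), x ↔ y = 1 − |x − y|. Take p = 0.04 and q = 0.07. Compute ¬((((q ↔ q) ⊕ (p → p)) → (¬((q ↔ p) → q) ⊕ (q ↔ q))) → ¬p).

0.04

q ↔ q = 1 − |0.07 − 0.07| = 1 − 0.00 = 1.00
p → p = min(1, 1 − 0.04 + 0.04) = min(1, 1.00) = 1.00
(q ↔ q) ⊕ (p → p) = min(1, 1.00 + 1.00) = min(1, 2.00) = 1.00
q ↔ p = 1 − |0.07 − 0.04| = 1 − 0.03 = 0.97
(q ↔ p) → q = min(1, 1 − 0.97 + 0.07) = min(1, 0.10) = 0.10
¬((q ↔ p) → q) = 1 − 0.10 = 0.90
¬((q ↔ p) → q) ⊕ (q ↔ q) = min(1, 0.90 + 1.00) = min(1, 1.90) = 1.00
((q ↔ q) ⊕ (p → p)) → (¬((q ↔ p) → q) ⊕ (q ↔ q)) = min(1, 1 − 1.00 + 1.00) = min(1, 1.00) = 1.00
¬p = 1 − 0.04 = 0.96
(((q ↔ q) ⊕ (p → p)) → (¬((q ↔ p) → q) ⊕ (q ↔ q))) → ¬p = min(1, 1 − 1.00 + 0.96) = min(1, 0.96) = 0.96
¬((((q ↔ q) ⊕ (p → p)) → (¬((q ↔ p) → q) ⊕ (q ↔ q))) → ¬p) = 1 − 0.96 = 0.04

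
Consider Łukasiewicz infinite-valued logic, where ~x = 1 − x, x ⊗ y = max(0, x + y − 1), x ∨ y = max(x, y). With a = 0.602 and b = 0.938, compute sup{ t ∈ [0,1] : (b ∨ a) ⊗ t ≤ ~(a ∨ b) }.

b ∨ a = max(0.938, 0.602) = 0.938
So the left factor is b ∨ a = 0.938.
a ∨ b = max(0.602, 0.938) = 0.938
~(a ∨ b) = 1 − 0.938 = 0.062
So the right-hand bound is ~(a ∨ b) = 0.062.
The residuum of the Łukasiewicz t-norm gives the supremum: min(1, 1 − 0.938 + 0.062).
1 − 0.938 + 0.062 = 0.124, so t = min(1, 0.124) = 0.124.
Check: 0.938 ⊗ 0.124 = max(0, 0.062) = 0.062 ≤ 0.062.

0.124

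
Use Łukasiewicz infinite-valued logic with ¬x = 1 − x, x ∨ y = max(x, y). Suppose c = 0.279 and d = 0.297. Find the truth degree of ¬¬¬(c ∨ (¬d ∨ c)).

¬d = 1 − 0.297 = 0.703
¬d ∨ c = max(0.703, 0.279) = 0.703
c ∨ (¬d ∨ c) = max(0.279, 0.703) = 0.703
¬(c ∨ (¬d ∨ c)) = 1 − 0.703 = 0.297
¬¬(c ∨ (¬d ∨ c)) = 1 − 0.297 = 0.703
¬¬¬(c ∨ (¬d ∨ c)) = 1 − 0.703 = 0.297

0.297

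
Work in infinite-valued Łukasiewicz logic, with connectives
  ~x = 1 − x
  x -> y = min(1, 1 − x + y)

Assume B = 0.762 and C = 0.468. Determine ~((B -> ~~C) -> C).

~C = 1 − 0.468 = 0.532
~~C = 1 − 0.532 = 0.468
B -> ~~C = min(1, 1 − 0.762 + 0.468) = min(1, 0.706) = 0.706
(B -> ~~C) -> C = min(1, 1 − 0.706 + 0.468) = min(1, 0.762) = 0.762
~((B -> ~~C) -> C) = 1 − 0.762 = 0.238

0.238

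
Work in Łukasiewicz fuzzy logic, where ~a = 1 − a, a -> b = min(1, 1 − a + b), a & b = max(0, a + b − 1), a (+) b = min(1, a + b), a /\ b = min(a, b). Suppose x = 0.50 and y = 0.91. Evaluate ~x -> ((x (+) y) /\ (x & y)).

~x = 1 − 0.50 = 0.50
x (+) y = min(1, 0.50 + 0.91) = min(1, 1.41) = 1.00
x & y = max(0, 0.50 + 0.91 − 1) = max(0, 0.41) = 0.41
(x (+) y) /\ (x & y) = min(1.00, 0.41) = 0.41
~x -> ((x (+) y) /\ (x & y)) = min(1, 1 − 0.50 + 0.41) = min(1, 0.91) = 0.91

0.91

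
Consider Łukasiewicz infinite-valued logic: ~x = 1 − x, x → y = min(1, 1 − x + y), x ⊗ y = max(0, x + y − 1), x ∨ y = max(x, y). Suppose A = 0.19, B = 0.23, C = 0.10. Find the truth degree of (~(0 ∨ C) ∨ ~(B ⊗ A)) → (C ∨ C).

0.10

0 ∨ C = max(0.00, 0.10) = 0.10
~(0 ∨ C) = 1 − 0.10 = 0.90
B ⊗ A = max(0, 0.23 + 0.19 − 1) = max(0, -0.58) = 0.00
~(B ⊗ A) = 1 − 0.00 = 1.00
~(0 ∨ C) ∨ ~(B ⊗ A) = max(0.90, 1.00) = 1.00
C ∨ C = max(0.10, 0.10) = 0.10
(~(0 ∨ C) ∨ ~(B ⊗ A)) → (C ∨ C) = min(1, 1 − 1.00 + 0.10) = min(1, 0.10) = 0.10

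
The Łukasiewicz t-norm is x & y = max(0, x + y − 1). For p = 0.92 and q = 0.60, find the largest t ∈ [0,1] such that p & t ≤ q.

0.68

The residuum of the Łukasiewicz t-norm gives the supremum: min(1, 1 − 0.92 + 0.60).
1 − 0.92 + 0.60 = 0.68, so t = min(1, 0.68) = 0.68.
Check: 0.92 & 0.68 = max(0, 0.60) = 0.60 ≤ 0.60.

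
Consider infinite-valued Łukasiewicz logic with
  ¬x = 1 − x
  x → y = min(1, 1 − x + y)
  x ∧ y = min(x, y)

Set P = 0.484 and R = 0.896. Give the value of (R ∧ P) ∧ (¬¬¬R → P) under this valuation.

0.484

R ∧ P = min(0.896, 0.484) = 0.484
¬R = 1 − 0.896 = 0.104
¬¬R = 1 − 0.104 = 0.896
¬¬¬R = 1 − 0.896 = 0.104
¬¬¬R → P = min(1, 1 − 0.104 + 0.484) = min(1, 1.380) = 1.000
(R ∧ P) ∧ (¬¬¬R → P) = min(0.484, 1.000) = 0.484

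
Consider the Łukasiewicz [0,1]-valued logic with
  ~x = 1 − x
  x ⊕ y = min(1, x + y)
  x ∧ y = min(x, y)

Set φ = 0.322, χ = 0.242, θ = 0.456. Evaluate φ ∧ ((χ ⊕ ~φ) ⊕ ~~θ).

0.322

~φ = 1 − 0.322 = 0.678
χ ⊕ ~φ = min(1, 0.242 + 0.678) = min(1, 0.920) = 0.920
~θ = 1 − 0.456 = 0.544
~~θ = 1 − 0.544 = 0.456
(χ ⊕ ~φ) ⊕ ~~θ = min(1, 0.920 + 0.456) = min(1, 1.376) = 1.000
φ ∧ ((χ ⊕ ~φ) ⊕ ~~θ) = min(0.322, 1.000) = 0.322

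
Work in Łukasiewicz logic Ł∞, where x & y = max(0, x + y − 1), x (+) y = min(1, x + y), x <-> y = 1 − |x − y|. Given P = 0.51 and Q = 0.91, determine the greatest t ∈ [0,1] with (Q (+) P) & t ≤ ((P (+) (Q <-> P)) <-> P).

Q (+) P = min(1, 0.91 + 0.51) = min(1, 1.42) = 1.00
So the left factor is Q (+) P = 1.00.
Q <-> P = 1 − |0.91 − 0.51| = 1 − 0.40 = 0.60
P (+) (Q <-> P) = min(1, 0.51 + 0.60) = min(1, 1.11) = 1.00
(P (+) (Q <-> P)) <-> P = 1 − |1.00 − 0.51| = 1 − 0.49 = 0.51
So the right-hand bound is (P (+) (Q <-> P)) <-> P = 0.51.
The residuum of the Łukasiewicz t-norm gives the supremum: min(1, 1 − 1.00 + 0.51).
1 − 1.00 + 0.51 = 0.51, so t = min(1, 0.51) = 0.51.
Check: 1.00 & 0.51 = max(0, 0.51) = 0.51 ≤ 0.51.

0.51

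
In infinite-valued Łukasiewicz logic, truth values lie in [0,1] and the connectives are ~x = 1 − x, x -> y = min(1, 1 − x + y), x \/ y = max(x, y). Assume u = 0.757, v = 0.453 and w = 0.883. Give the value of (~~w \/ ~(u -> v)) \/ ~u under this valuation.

~w = 1 − 0.883 = 0.117
~~w = 1 − 0.117 = 0.883
u -> v = min(1, 1 − 0.757 + 0.453) = min(1, 0.696) = 0.696
~(u -> v) = 1 − 0.696 = 0.304
~~w \/ ~(u -> v) = max(0.883, 0.304) = 0.883
~u = 1 − 0.757 = 0.243
(~~w \/ ~(u -> v)) \/ ~u = max(0.883, 0.243) = 0.883

0.883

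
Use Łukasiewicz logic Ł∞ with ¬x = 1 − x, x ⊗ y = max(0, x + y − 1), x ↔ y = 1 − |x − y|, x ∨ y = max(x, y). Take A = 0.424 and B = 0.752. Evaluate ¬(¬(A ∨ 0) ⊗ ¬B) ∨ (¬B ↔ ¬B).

1.000

A ∨ 0 = max(0.424, 0.000) = 0.424
¬(A ∨ 0) = 1 − 0.424 = 0.576
¬B = 1 − 0.752 = 0.248
¬(A ∨ 0) ⊗ ¬B = max(0, 0.576 + 0.248 − 1) = max(0, -0.176) = 0.000
¬(¬(A ∨ 0) ⊗ ¬B) = 1 − 0.000 = 1.000
¬B ↔ ¬B = 1 − |0.248 − 0.248| = 1 − 0.000 = 1.000
¬(¬(A ∨ 0) ⊗ ¬B) ∨ (¬B ↔ ¬B) = max(1.000, 1.000) = 1.000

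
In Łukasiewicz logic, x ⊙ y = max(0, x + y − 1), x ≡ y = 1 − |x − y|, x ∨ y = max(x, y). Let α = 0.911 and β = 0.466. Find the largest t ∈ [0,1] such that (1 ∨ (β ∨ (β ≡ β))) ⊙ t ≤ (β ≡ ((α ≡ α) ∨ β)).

0.466

β ≡ β = 1 − |0.466 − 0.466| = 1 − 0.000 = 1.000
β ∨ (β ≡ β) = max(0.466, 1.000) = 1.000
1 ∨ (β ∨ (β ≡ β)) = max(1.000, 1.000) = 1.000
So the left factor is 1 ∨ (β ∨ (β ≡ β)) = 1.000.
α ≡ α = 1 − |0.911 − 0.911| = 1 − 0.000 = 1.000
(α ≡ α) ∨ β = max(1.000, 0.466) = 1.000
β ≡ ((α ≡ α) ∨ β) = 1 − |0.466 − 1.000| = 1 − 0.534 = 0.466
So the right-hand bound is β ≡ ((α ≡ α) ∨ β) = 0.466.
The residuum of the Łukasiewicz t-norm gives the supremum: min(1, 1 − 1.000 + 0.466).
1 − 1.000 + 0.466 = 0.466, so t = min(1, 0.466) = 0.466.
Check: 1.000 ⊙ 0.466 = max(0, 0.466) = 0.466 ≤ 0.466.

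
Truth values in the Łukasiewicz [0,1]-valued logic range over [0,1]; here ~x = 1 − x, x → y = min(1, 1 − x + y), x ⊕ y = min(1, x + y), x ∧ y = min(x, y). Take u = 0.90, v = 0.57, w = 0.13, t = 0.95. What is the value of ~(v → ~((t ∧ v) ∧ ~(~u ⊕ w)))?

0.14

t ∧ v = min(0.95, 0.57) = 0.57
~u = 1 − 0.90 = 0.10
~u ⊕ w = min(1, 0.10 + 0.13) = min(1, 0.23) = 0.23
~(~u ⊕ w) = 1 − 0.23 = 0.77
(t ∧ v) ∧ ~(~u ⊕ w) = min(0.57, 0.77) = 0.57
~((t ∧ v) ∧ ~(~u ⊕ w)) = 1 − 0.57 = 0.43
v → ~((t ∧ v) ∧ ~(~u ⊕ w)) = min(1, 1 − 0.57 + 0.43) = min(1, 0.86) = 0.86
~(v → ~((t ∧ v) ∧ ~(~u ⊕ w))) = 1 − 0.86 = 0.14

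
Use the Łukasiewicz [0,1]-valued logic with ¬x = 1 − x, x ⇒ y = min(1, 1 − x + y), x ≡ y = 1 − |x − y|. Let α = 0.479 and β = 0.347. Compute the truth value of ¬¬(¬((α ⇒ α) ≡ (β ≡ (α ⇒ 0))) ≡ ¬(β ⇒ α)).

0.826

α ⇒ α = min(1, 1 − 0.479 + 0.479) = min(1, 1.000) = 1.000
α ⇒ 0 = min(1, 1 − 0.479 + 0.000) = min(1, 0.521) = 0.521
β ≡ (α ⇒ 0) = 1 − |0.347 − 0.521| = 1 − 0.174 = 0.826
(α ⇒ α) ≡ (β ≡ (α ⇒ 0)) = 1 − |1.000 − 0.826| = 1 − 0.174 = 0.826
¬((α ⇒ α) ≡ (β ≡ (α ⇒ 0))) = 1 − 0.826 = 0.174
β ⇒ α = min(1, 1 − 0.347 + 0.479) = min(1, 1.132) = 1.000
¬(β ⇒ α) = 1 − 1.000 = 0.000
¬((α ⇒ α) ≡ (β ≡ (α ⇒ 0))) ≡ ¬(β ⇒ α) = 1 − |0.174 − 0.000| = 1 − 0.174 = 0.826
¬(¬((α ⇒ α) ≡ (β ≡ (α ⇒ 0))) ≡ ¬(β ⇒ α)) = 1 − 0.826 = 0.174
¬¬(¬((α ⇒ α) ≡ (β ≡ (α ⇒ 0))) ≡ ¬(β ⇒ α)) = 1 − 0.174 = 0.826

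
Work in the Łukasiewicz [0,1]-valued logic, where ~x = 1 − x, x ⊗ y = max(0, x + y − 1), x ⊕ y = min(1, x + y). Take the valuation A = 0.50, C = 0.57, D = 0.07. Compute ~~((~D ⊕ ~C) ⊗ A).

0.50

~D = 1 − 0.07 = 0.93
~C = 1 − 0.57 = 0.43
~D ⊕ ~C = min(1, 0.93 + 0.43) = min(1, 1.36) = 1.00
(~D ⊕ ~C) ⊗ A = max(0, 1.00 + 0.50 − 1) = max(0, 0.50) = 0.50
~((~D ⊕ ~C) ⊗ A) = 1 − 0.50 = 0.50
~~((~D ⊕ ~C) ⊗ A) = 1 − 0.50 = 0.50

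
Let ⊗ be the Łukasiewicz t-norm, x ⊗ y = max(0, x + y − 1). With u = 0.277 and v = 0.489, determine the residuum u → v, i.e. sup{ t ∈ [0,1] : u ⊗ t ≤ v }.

The residuum of the Łukasiewicz t-norm gives the supremum: min(1, 1 − 0.277 + 0.489).
1 − 0.277 + 0.489 = 1.212, so t = min(1, 1.212) = 1.000.
Check: 0.277 ⊗ 1.000 = max(0, 0.277) = 0.277 ≤ 0.489.

1.000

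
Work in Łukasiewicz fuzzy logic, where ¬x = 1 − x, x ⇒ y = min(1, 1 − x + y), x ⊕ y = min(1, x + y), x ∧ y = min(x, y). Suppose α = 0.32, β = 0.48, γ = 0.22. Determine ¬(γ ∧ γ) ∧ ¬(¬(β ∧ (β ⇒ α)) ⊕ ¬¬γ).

γ ∧ γ = min(0.22, 0.22) = 0.22
¬(γ ∧ γ) = 1 − 0.22 = 0.78
β ⇒ α = min(1, 1 − 0.48 + 0.32) = min(1, 0.84) = 0.84
β ∧ (β ⇒ α) = min(0.48, 0.84) = 0.48
¬(β ∧ (β ⇒ α)) = 1 − 0.48 = 0.52
¬γ = 1 − 0.22 = 0.78
¬¬γ = 1 − 0.78 = 0.22
¬(β ∧ (β ⇒ α)) ⊕ ¬¬γ = min(1, 0.52 + 0.22) = min(1, 0.74) = 0.74
¬(¬(β ∧ (β ⇒ α)) ⊕ ¬¬γ) = 1 − 0.74 = 0.26
¬(γ ∧ γ) ∧ ¬(¬(β ∧ (β ⇒ α)) ⊕ ¬¬γ) = min(0.78, 0.26) = 0.26

0.26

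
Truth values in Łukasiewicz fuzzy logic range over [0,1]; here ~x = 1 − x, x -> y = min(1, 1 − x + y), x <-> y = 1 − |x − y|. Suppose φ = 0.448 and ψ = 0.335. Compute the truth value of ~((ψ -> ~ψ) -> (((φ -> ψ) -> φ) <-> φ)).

~ψ = 1 − 0.335 = 0.665
ψ -> ~ψ = min(1, 1 − 0.335 + 0.665) = min(1, 1.330) = 1.000
φ -> ψ = min(1, 1 − 0.448 + 0.335) = min(1, 0.887) = 0.887
(φ -> ψ) -> φ = min(1, 1 − 0.887 + 0.448) = min(1, 0.561) = 0.561
((φ -> ψ) -> φ) <-> φ = 1 − |0.561 − 0.448| = 1 − 0.113 = 0.887
(ψ -> ~ψ) -> (((φ -> ψ) -> φ) <-> φ) = min(1, 1 − 1.000 + 0.887) = min(1, 0.887) = 0.887
~((ψ -> ~ψ) -> (((φ -> ψ) -> φ) <-> φ)) = 1 − 0.887 = 0.113

0.113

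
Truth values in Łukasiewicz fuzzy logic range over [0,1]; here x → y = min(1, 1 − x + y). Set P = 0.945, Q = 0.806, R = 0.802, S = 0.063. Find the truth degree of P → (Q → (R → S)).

R → S = min(1, 1 − 0.802 + 0.063) = min(1, 0.261) = 0.261
Q → (R → S) = min(1, 1 − 0.806 + 0.261) = min(1, 0.455) = 0.455
P → (Q → (R → S)) = min(1, 1 − 0.945 + 0.455) = min(1, 0.510) = 0.510

0.510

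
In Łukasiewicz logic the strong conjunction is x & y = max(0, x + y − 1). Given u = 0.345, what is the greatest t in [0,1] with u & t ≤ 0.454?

The residuum of the Łukasiewicz t-norm gives the supremum: min(1, 1 − 0.345 + 0.454).
1 − 0.345 + 0.454 = 1.109, so t = min(1, 1.109) = 1.000.
Check: 0.345 & 1.000 = max(0, 0.345) = 0.345 ≤ 0.454.

1.000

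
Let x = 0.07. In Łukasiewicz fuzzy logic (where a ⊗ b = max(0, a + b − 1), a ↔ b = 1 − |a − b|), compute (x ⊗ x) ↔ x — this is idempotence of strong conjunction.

0.93

x ⊗ x = max(0, 0.07 + 0.07 − 1) = max(0, -0.86) = 0.00
(x ⊗ x) ↔ x = 1 − |0.00 − 0.07| = 1 − 0.07 = 0.93
(The value 0.93 < 1 shows this instance is not satisfied; fails in Ł∞ since a ⊗ a = max(0, 2a−1) ≠ a in general.)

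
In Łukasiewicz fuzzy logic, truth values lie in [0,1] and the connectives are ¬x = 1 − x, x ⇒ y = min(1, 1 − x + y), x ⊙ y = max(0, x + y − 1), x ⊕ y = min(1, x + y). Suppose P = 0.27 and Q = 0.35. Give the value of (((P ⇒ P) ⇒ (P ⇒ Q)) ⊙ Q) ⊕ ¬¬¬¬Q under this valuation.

P ⇒ P = min(1, 1 − 0.27 + 0.27) = min(1, 1.00) = 1.00
P ⇒ Q = min(1, 1 − 0.27 + 0.35) = min(1, 1.08) = 1.00
(P ⇒ P) ⇒ (P ⇒ Q) = min(1, 1 − 1.00 + 1.00) = min(1, 1.00) = 1.00
((P ⇒ P) ⇒ (P ⇒ Q)) ⊙ Q = max(0, 1.00 + 0.35 − 1) = max(0, 0.35) = 0.35
¬Q = 1 − 0.35 = 0.65
¬¬Q = 1 − 0.65 = 0.35
¬¬¬Q = 1 − 0.35 = 0.65
¬¬¬¬Q = 1 − 0.65 = 0.35
(((P ⇒ P) ⇒ (P ⇒ Q)) ⊙ Q) ⊕ ¬¬¬¬Q = min(1, 0.35 + 0.35) = min(1, 0.70) = 0.70

0.70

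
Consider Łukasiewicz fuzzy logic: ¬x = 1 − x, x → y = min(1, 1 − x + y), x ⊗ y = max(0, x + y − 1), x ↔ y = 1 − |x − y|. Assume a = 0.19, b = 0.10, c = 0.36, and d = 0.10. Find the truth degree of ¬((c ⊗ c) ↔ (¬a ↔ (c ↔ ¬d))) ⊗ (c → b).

0.39

c ⊗ c = max(0, 0.36 + 0.36 − 1) = max(0, -0.28) = 0.00
¬a = 1 − 0.19 = 0.81
¬d = 1 − 0.10 = 0.90
c ↔ ¬d = 1 − |0.36 − 0.90| = 1 − 0.54 = 0.46
¬a ↔ (c ↔ ¬d) = 1 − |0.81 − 0.46| = 1 − 0.35 = 0.65
(c ⊗ c) ↔ (¬a ↔ (c ↔ ¬d)) = 1 − |0.00 − 0.65| = 1 − 0.65 = 0.35
¬((c ⊗ c) ↔ (¬a ↔ (c ↔ ¬d))) = 1 − 0.35 = 0.65
c → b = min(1, 1 − 0.36 + 0.10) = min(1, 0.74) = 0.74
¬((c ⊗ c) ↔ (¬a ↔ (c ↔ ¬d))) ⊗ (c → b) = max(0, 0.65 + 0.74 − 1) = max(0, 0.39) = 0.39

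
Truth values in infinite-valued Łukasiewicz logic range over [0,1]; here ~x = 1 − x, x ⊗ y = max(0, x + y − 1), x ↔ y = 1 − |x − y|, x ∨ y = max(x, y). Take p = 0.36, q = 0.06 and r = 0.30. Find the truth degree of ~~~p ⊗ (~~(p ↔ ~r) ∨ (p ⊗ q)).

~p = 1 − 0.36 = 0.64
~~p = 1 − 0.64 = 0.36
~~~p = 1 − 0.36 = 0.64
~r = 1 − 0.30 = 0.70
p ↔ ~r = 1 − |0.36 − 0.70| = 1 − 0.34 = 0.66
~(p ↔ ~r) = 1 − 0.66 = 0.34
~~(p ↔ ~r) = 1 − 0.34 = 0.66
p ⊗ q = max(0, 0.36 + 0.06 − 1) = max(0, -0.58) = 0.00
~~(p ↔ ~r) ∨ (p ⊗ q) = max(0.66, 0.00) = 0.66
~~~p ⊗ (~~(p ↔ ~r) ∨ (p ⊗ q)) = max(0, 0.64 + 0.66 − 1) = max(0, 0.30) = 0.30

0.30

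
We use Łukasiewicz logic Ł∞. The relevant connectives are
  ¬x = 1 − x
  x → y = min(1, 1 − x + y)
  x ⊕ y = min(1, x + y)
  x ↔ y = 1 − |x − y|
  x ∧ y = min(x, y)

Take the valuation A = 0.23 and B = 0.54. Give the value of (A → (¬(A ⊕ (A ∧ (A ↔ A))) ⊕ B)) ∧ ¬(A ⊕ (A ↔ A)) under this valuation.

A ↔ A = 1 − |0.23 − 0.23| = 1 − 0.00 = 1.00
A ∧ (A ↔ A) = min(0.23, 1.00) = 0.23
A ⊕ (A ∧ (A ↔ A)) = min(1, 0.23 + 0.23) = min(1, 0.46) = 0.46
¬(A ⊕ (A ∧ (A ↔ A))) = 1 − 0.46 = 0.54
¬(A ⊕ (A ∧ (A ↔ A))) ⊕ B = min(1, 0.54 + 0.54) = min(1, 1.08) = 1.00
A → (¬(A ⊕ (A ∧ (A ↔ A))) ⊕ B) = min(1, 1 − 0.23 + 1.00) = min(1, 1.77) = 1.00
A ⊕ (A ↔ A) = min(1, 0.23 + 1.00) = min(1, 1.23) = 1.00
¬(A ⊕ (A ↔ A)) = 1 − 1.00 = 0.00
(A → (¬(A ⊕ (A ∧ (A ↔ A))) ⊕ B)) ∧ ¬(A ⊕ (A ↔ A)) = min(1.00, 0.00) = 0.00

0.00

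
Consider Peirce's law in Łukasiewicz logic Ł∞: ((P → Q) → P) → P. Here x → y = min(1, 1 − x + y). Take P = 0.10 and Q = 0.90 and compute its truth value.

P → Q = min(1, 1 − 0.10 + 0.90) = min(1, 1.80) = 1.00
(P → Q) → P = min(1, 1 − 1.00 + 0.10) = min(1, 0.10) = 0.10
((P → Q) → P) → P = min(1, 1 − 0.10 + 0.10) = min(1, 1.00) = 1.00

1.00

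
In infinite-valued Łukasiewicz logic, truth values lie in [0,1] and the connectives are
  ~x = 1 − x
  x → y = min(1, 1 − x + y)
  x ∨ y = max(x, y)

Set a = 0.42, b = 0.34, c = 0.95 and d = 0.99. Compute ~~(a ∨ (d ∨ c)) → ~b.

0.67

d ∨ c = max(0.99, 0.95) = 0.99
a ∨ (d ∨ c) = max(0.42, 0.99) = 0.99
~(a ∨ (d ∨ c)) = 1 − 0.99 = 0.01
~~(a ∨ (d ∨ c)) = 1 − 0.01 = 0.99
~b = 1 − 0.34 = 0.66
~~(a ∨ (d ∨ c)) → ~b = min(1, 1 − 0.99 + 0.66) = min(1, 0.67) = 0.67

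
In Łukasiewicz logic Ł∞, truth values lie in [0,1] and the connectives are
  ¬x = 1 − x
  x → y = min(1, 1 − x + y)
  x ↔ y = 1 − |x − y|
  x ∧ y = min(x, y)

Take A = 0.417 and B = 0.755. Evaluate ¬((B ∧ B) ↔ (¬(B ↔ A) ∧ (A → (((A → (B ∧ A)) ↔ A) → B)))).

0.417

B ∧ B = min(0.755, 0.755) = 0.755
B ↔ A = 1 − |0.755 − 0.417| = 1 − 0.338 = 0.662
¬(B ↔ A) = 1 − 0.662 = 0.338
B ∧ A = min(0.755, 0.417) = 0.417
A → (B ∧ A) = min(1, 1 − 0.417 + 0.417) = min(1, 1.000) = 1.000
(A → (B ∧ A)) ↔ A = 1 − |1.000 − 0.417| = 1 − 0.583 = 0.417
((A → (B ∧ A)) ↔ A) → B = min(1, 1 − 0.417 + 0.755) = min(1, 1.338) = 1.000
A → (((A → (B ∧ A)) ↔ A) → B) = min(1, 1 − 0.417 + 1.000) = min(1, 1.583) = 1.000
¬(B ↔ A) ∧ (A → (((A → (B ∧ A)) ↔ A) → B)) = min(0.338, 1.000) = 0.338
(B ∧ B) ↔ (¬(B ↔ A) ∧ (A → (((A → (B ∧ A)) ↔ A) → B))) = 1 − |0.755 − 0.338| = 1 − 0.417 = 0.583
¬((B ∧ B) ↔ (¬(B ↔ A) ∧ (A → (((A → (B ∧ A)) ↔ A) → B)))) = 1 − 0.583 = 0.417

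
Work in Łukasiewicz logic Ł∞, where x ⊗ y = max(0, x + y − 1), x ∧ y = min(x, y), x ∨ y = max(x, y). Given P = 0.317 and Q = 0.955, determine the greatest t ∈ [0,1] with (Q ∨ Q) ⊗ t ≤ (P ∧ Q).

0.362

Q ∨ Q = max(0.955, 0.955) = 0.955
So the left factor is Q ∨ Q = 0.955.
P ∧ Q = min(0.317, 0.955) = 0.317
So the right-hand bound is P ∧ Q = 0.317.
The residuum of the Łukasiewicz t-norm gives the supremum: min(1, 1 − 0.955 + 0.317).
1 − 0.955 + 0.317 = 0.362, so t = min(1, 0.362) = 0.362.
Check: 0.955 ⊗ 0.362 = max(0, 0.317) = 0.317 ≤ 0.317.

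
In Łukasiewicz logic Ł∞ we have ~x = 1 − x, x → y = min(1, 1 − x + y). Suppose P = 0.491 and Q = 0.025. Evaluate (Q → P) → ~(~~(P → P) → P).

Q → P = min(1, 1 − 0.025 + 0.491) = min(1, 1.466) = 1.000
P → P = min(1, 1 − 0.491 + 0.491) = min(1, 1.000) = 1.000
~(P → P) = 1 − 1.000 = 0.000
~~(P → P) = 1 − 0.000 = 1.000
~~(P → P) → P = min(1, 1 − 1.000 + 0.491) = min(1, 0.491) = 0.491
~(~~(P → P) → P) = 1 − 0.491 = 0.509
(Q → P) → ~(~~(P → P) → P) = min(1, 1 − 1.000 + 0.509) = min(1, 0.509) = 0.509

0.509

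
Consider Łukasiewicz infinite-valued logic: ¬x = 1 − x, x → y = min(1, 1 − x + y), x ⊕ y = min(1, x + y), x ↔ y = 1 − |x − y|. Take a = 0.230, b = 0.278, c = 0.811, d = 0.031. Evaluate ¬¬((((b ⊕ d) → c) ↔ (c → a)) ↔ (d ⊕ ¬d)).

0.419

b ⊕ d = min(1, 0.278 + 0.031) = min(1, 0.309) = 0.309
(b ⊕ d) → c = min(1, 1 − 0.309 + 0.811) = min(1, 1.502) = 1.000
c → a = min(1, 1 − 0.811 + 0.230) = min(1, 0.419) = 0.419
((b ⊕ d) → c) ↔ (c → a) = 1 − |1.000 − 0.419| = 1 − 0.581 = 0.419
¬d = 1 − 0.031 = 0.969
d ⊕ ¬d = min(1, 0.031 + 0.969) = min(1, 1.000) = 1.000
(((b ⊕ d) → c) ↔ (c → a)) ↔ (d ⊕ ¬d) = 1 − |0.419 − 1.000| = 1 − 0.581 = 0.419
¬((((b ⊕ d) → c) ↔ (c → a)) ↔ (d ⊕ ¬d)) = 1 − 0.419 = 0.581
¬¬((((b ⊕ d) → c) ↔ (c → a)) ↔ (d ⊕ ¬d)) = 1 − 0.581 = 0.419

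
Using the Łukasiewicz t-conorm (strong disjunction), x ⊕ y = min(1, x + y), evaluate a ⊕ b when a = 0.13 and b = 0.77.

a ⊕ b = min(1, 0.13 + 0.77) = min(1, 0.90) = 0.90
For comparison, the Gödel t-conorm max(x, y) would give 0.77.

0.90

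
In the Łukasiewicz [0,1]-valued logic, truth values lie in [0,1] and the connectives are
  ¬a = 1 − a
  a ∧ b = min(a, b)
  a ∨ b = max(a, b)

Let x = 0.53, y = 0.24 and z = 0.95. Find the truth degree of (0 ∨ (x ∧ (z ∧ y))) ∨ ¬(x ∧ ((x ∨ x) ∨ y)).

z ∧ y = min(0.95, 0.24) = 0.24
x ∧ (z ∧ y) = min(0.53, 0.24) = 0.24
0 ∨ (x ∧ (z ∧ y)) = max(0.00, 0.24) = 0.24
x ∨ x = max(0.53, 0.53) = 0.53
(x ∨ x) ∨ y = max(0.53, 0.24) = 0.53
x ∧ ((x ∨ x) ∨ y) = min(0.53, 0.53) = 0.53
¬(x ∧ ((x ∨ x) ∨ y)) = 1 − 0.53 = 0.47
(0 ∨ (x ∧ (z ∧ y))) ∨ ¬(x ∧ ((x ∨ x) ∨ y)) = max(0.24, 0.47) = 0.47

0.47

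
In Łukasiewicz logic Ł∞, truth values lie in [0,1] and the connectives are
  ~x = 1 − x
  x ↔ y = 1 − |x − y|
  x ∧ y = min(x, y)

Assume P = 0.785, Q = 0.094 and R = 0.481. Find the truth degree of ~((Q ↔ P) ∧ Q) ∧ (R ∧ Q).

Q ↔ P = 1 − |0.094 − 0.785| = 1 − 0.691 = 0.309
(Q ↔ P) ∧ Q = min(0.309, 0.094) = 0.094
~((Q ↔ P) ∧ Q) = 1 − 0.094 = 0.906
R ∧ Q = min(0.481, 0.094) = 0.094
~((Q ↔ P) ∧ Q) ∧ (R ∧ Q) = min(0.906, 0.094) = 0.094

0.094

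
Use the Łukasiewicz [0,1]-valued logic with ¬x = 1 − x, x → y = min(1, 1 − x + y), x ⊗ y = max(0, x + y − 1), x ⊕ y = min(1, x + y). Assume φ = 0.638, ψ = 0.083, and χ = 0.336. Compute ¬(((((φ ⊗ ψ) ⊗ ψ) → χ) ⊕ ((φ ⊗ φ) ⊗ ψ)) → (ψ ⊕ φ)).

φ ⊗ ψ = max(0, 0.638 + 0.083 − 1) = max(0, -0.279) = 0.000
(φ ⊗ ψ) ⊗ ψ = max(0, 0.000 + 0.083 − 1) = max(0, -0.917) = 0.000
((φ ⊗ ψ) ⊗ ψ) → χ = min(1, 1 − 0.000 + 0.336) = min(1, 1.336) = 1.000
φ ⊗ φ = max(0, 0.638 + 0.638 − 1) = max(0, 0.276) = 0.276
(φ ⊗ φ) ⊗ ψ = max(0, 0.276 + 0.083 − 1) = max(0, -0.641) = 0.000
(((φ ⊗ ψ) ⊗ ψ) → χ) ⊕ ((φ ⊗ φ) ⊗ ψ) = min(1, 1.000 + 0.000) = min(1, 1.000) = 1.000
ψ ⊕ φ = min(1, 0.083 + 0.638) = min(1, 0.721) = 0.721
((((φ ⊗ ψ) ⊗ ψ) → χ) ⊕ ((φ ⊗ φ) ⊗ ψ)) → (ψ ⊕ φ) = min(1, 1 − 1.000 + 0.721) = min(1, 0.721) = 0.721
¬(((((φ ⊗ ψ) ⊗ ψ) → χ) ⊕ ((φ ⊗ φ) ⊗ ψ)) → (ψ ⊕ φ)) = 1 − 0.721 = 0.279

0.279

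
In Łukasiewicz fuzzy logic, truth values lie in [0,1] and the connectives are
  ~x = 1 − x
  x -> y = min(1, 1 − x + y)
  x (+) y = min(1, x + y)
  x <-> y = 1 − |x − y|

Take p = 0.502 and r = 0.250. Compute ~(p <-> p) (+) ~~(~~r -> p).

p <-> p = 1 − |0.502 − 0.502| = 1 − 0.000 = 1.000
~(p <-> p) = 1 − 1.000 = 0.000
~r = 1 − 0.250 = 0.750
~~r = 1 − 0.750 = 0.250
~~r -> p = min(1, 1 − 0.250 + 0.502) = min(1, 1.252) = 1.000
~(~~r -> p) = 1 − 1.000 = 0.000
~~(~~r -> p) = 1 − 0.000 = 1.000
~(p <-> p) (+) ~~(~~r -> p) = min(1, 0.000 + 1.000) = min(1, 1.000) = 1.000

1.000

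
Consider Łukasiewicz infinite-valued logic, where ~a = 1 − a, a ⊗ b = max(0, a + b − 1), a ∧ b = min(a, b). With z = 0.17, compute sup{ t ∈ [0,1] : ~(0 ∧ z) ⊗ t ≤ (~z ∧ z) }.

0 ∧ z = min(0.00, 0.17) = 0.00
~(0 ∧ z) = 1 − 0.00 = 1.00
So the left factor is ~(0 ∧ z) = 1.00.
~z = 1 − 0.17 = 0.83
~z ∧ z = min(0.83, 0.17) = 0.17
So the right-hand bound is ~z ∧ z = 0.17.
The residuum of the Łukasiewicz t-norm gives the supremum: min(1, 1 − 1.00 + 0.17).
1 − 1.00 + 0.17 = 0.17, so t = min(1, 0.17) = 0.17.
Check: 1.00 ⊗ 0.17 = max(0, 0.17) = 0.17 ≤ 0.17.

0.17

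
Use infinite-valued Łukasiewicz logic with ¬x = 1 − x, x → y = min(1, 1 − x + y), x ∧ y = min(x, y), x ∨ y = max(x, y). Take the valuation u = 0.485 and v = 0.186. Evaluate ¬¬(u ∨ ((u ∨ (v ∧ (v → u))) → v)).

v → u = min(1, 1 − 0.186 + 0.485) = min(1, 1.299) = 1.000
v ∧ (v → u) = min(0.186, 1.000) = 0.186
u ∨ (v ∧ (v → u)) = max(0.485, 0.186) = 0.485
(u ∨ (v ∧ (v → u))) → v = min(1, 1 − 0.485 + 0.186) = min(1, 0.701) = 0.701
u ∨ ((u ∨ (v ∧ (v → u))) → v) = max(0.485, 0.701) = 0.701
¬(u ∨ ((u ∨ (v ∧ (v → u))) → v)) = 1 − 0.701 = 0.299
¬¬(u ∨ ((u ∨ (v ∧ (v → u))) → v)) = 1 − 0.299 = 0.701

0.701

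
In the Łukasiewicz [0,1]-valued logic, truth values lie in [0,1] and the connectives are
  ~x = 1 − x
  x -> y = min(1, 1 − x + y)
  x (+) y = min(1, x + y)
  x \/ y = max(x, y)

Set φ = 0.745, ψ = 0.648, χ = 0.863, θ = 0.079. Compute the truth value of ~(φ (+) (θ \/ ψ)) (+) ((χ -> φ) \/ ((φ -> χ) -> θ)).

θ \/ ψ = max(0.079, 0.648) = 0.648
φ (+) (θ \/ ψ) = min(1, 0.745 + 0.648) = min(1, 1.393) = 1.000
~(φ (+) (θ \/ ψ)) = 1 − 1.000 = 0.000
χ -> φ = min(1, 1 − 0.863 + 0.745) = min(1, 0.882) = 0.882
φ -> χ = min(1, 1 − 0.745 + 0.863) = min(1, 1.118) = 1.000
(φ -> χ) -> θ = min(1, 1 − 1.000 + 0.079) = min(1, 0.079) = 0.079
(χ -> φ) \/ ((φ -> χ) -> θ) = max(0.882, 0.079) = 0.882
~(φ (+) (θ \/ ψ)) (+) ((χ -> φ) \/ ((φ -> χ) -> θ)) = min(1, 0.000 + 0.882) = min(1, 0.882) = 0.882

0.882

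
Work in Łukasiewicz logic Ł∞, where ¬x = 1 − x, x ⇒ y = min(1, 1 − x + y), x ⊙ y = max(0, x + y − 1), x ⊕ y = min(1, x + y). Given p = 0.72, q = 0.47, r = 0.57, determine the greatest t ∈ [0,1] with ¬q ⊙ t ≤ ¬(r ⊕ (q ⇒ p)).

0.47

¬q = 1 − 0.47 = 0.53
So the left factor is ¬q = 0.53.
q ⇒ p = min(1, 1 − 0.47 + 0.72) = min(1, 1.25) = 1.00
r ⊕ (q ⇒ p) = min(1, 0.57 + 1.00) = min(1, 1.57) = 1.00
¬(r ⊕ (q ⇒ p)) = 1 − 1.00 = 0.00
So the right-hand bound is ¬(r ⊕ (q ⇒ p)) = 0.00.
The residuum of the Łukasiewicz t-norm gives the supremum: min(1, 1 − 0.53 + 0.00).
1 − 0.53 + 0.00 = 0.47, so t = min(1, 0.47) = 0.47.
Check: 0.53 ⊙ 0.47 = max(0, 0.00) = 0.00 ≤ 0.00.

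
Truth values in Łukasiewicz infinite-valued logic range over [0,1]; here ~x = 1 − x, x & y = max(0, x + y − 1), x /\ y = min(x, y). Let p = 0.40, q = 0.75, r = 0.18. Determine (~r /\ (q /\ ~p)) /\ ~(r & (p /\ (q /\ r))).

0.60

~r = 1 − 0.18 = 0.82
~p = 1 − 0.40 = 0.60
q /\ ~p = min(0.75, 0.60) = 0.60
~r /\ (q /\ ~p) = min(0.82, 0.60) = 0.60
q /\ r = min(0.75, 0.18) = 0.18
p /\ (q /\ r) = min(0.40, 0.18) = 0.18
r & (p /\ (q /\ r)) = max(0, 0.18 + 0.18 − 1) = max(0, -0.64) = 0.00
~(r & (p /\ (q /\ r))) = 1 − 0.00 = 1.00
(~r /\ (q /\ ~p)) /\ ~(r & (p /\ (q /\ r))) = min(0.60, 1.00) = 0.60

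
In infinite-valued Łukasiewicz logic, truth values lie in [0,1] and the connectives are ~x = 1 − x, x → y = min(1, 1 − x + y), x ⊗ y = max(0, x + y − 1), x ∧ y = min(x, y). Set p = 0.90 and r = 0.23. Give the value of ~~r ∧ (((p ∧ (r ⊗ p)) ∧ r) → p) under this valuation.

~r = 1 − 0.23 = 0.77
~~r = 1 − 0.77 = 0.23
r ⊗ p = max(0, 0.23 + 0.90 − 1) = max(0, 0.13) = 0.13
p ∧ (r ⊗ p) = min(0.90, 0.13) = 0.13
(p ∧ (r ⊗ p)) ∧ r = min(0.13, 0.23) = 0.13
((p ∧ (r ⊗ p)) ∧ r) → p = min(1, 1 − 0.13 + 0.90) = min(1, 1.77) = 1.00
~~r ∧ (((p ∧ (r ⊗ p)) ∧ r) → p) = min(0.23, 1.00) = 0.23

0.23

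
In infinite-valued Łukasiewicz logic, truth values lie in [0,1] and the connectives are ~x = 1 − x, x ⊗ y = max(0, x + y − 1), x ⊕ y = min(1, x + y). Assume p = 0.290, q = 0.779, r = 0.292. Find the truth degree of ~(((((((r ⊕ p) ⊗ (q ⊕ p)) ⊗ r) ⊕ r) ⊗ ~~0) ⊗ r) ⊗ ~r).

1.000

r ⊕ p = min(1, 0.292 + 0.290) = min(1, 0.582) = 0.582
q ⊕ p = min(1, 0.779 + 0.290) = min(1, 1.069) = 1.000
(r ⊕ p) ⊗ (q ⊕ p) = max(0, 0.582 + 1.000 − 1) = max(0, 0.582) = 0.582
((r ⊕ p) ⊗ (q ⊕ p)) ⊗ r = max(0, 0.582 + 0.292 − 1) = max(0, -0.126) = 0.000
(((r ⊕ p) ⊗ (q ⊕ p)) ⊗ r) ⊕ r = min(1, 0.000 + 0.292) = min(1, 0.292) = 0.292
~0 = 1 − 0.000 = 1.000
~~0 = 1 − 1.000 = 0.000
((((r ⊕ p) ⊗ (q ⊕ p)) ⊗ r) ⊕ r) ⊗ ~~0 = max(0, 0.292 + 0.000 − 1) = max(0, -0.708) = 0.000
(((((r ⊕ p) ⊗ (q ⊕ p)) ⊗ r) ⊕ r) ⊗ ~~0) ⊗ r = max(0, 0.000 + 0.292 − 1) = max(0, -0.708) = 0.000
~r = 1 − 0.292 = 0.708
((((((r ⊕ p) ⊗ (q ⊕ p)) ⊗ r) ⊕ r) ⊗ ~~0) ⊗ r) ⊗ ~r = max(0, 0.000 + 0.708 − 1) = max(0, -0.292) = 0.000
~(((((((r ⊕ p) ⊗ (q ⊕ p)) ⊗ r) ⊕ r) ⊗ ~~0) ⊗ r) ⊗ ~r) = 1 − 0.000 = 1.000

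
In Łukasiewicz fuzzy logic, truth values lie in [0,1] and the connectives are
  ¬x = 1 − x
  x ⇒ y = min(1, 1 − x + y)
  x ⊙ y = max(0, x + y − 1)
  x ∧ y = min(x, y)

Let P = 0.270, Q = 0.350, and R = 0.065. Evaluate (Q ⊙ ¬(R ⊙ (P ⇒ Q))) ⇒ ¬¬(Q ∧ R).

0.780

P ⇒ Q = min(1, 1 − 0.270 + 0.350) = min(1, 1.080) = 1.000
R ⊙ (P ⇒ Q) = max(0, 0.065 + 1.000 − 1) = max(0, 0.065) = 0.065
¬(R ⊙ (P ⇒ Q)) = 1 − 0.065 = 0.935
Q ⊙ ¬(R ⊙ (P ⇒ Q)) = max(0, 0.350 + 0.935 − 1) = max(0, 0.285) = 0.285
Q ∧ R = min(0.350, 0.065) = 0.065
¬(Q ∧ R) = 1 − 0.065 = 0.935
¬¬(Q ∧ R) = 1 − 0.935 = 0.065
(Q ⊙ ¬(R ⊙ (P ⇒ Q))) ⇒ ¬¬(Q ∧ R) = min(1, 1 − 0.285 + 0.065) = min(1, 0.780) = 0.780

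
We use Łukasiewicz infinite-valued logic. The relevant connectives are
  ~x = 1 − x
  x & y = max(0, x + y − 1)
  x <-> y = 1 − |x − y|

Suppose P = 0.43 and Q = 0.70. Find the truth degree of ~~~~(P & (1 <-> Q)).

0.13

1 <-> Q = 1 − |1.00 − 0.70| = 1 − 0.30 = 0.70
P & (1 <-> Q) = max(0, 0.43 + 0.70 − 1) = max(0, 0.13) = 0.13
~(P & (1 <-> Q)) = 1 − 0.13 = 0.87
~~(P & (1 <-> Q)) = 1 − 0.87 = 0.13
~~~(P & (1 <-> Q)) = 1 − 0.13 = 0.87
~~~~(P & (1 <-> Q)) = 1 − 0.87 = 0.13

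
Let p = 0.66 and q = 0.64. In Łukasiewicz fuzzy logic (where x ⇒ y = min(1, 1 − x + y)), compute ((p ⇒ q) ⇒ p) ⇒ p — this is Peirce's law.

0.98

p ⇒ q = min(1, 1 − 0.66 + 0.64) = min(1, 0.98) = 0.98
(p ⇒ q) ⇒ p = min(1, 1 − 0.98 + 0.66) = min(1, 0.68) = 0.68
((p ⇒ q) ⇒ p) ⇒ p = min(1, 1 − 0.68 + 0.66) = min(1, 0.98) = 0.98
(The value 0.98 < 1 shows this instance is not satisfied; not a Ł∞-tautology in general.)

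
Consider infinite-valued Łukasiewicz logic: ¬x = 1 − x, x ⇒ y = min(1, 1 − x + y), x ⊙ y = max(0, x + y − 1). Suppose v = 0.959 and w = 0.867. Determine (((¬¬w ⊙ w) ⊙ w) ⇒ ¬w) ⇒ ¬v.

0.509

¬w = 1 − 0.867 = 0.133
¬¬w = 1 − 0.133 = 0.867
¬¬w ⊙ w = max(0, 0.867 + 0.867 − 1) = max(0, 0.734) = 0.734
(¬¬w ⊙ w) ⊙ w = max(0, 0.734 + 0.867 − 1) = max(0, 0.601) = 0.601
((¬¬w ⊙ w) ⊙ w) ⇒ ¬w = min(1, 1 − 0.601 + 0.133) = min(1, 0.532) = 0.532
¬v = 1 − 0.959 = 0.041
(((¬¬w ⊙ w) ⊙ w) ⇒ ¬w) ⇒ ¬v = min(1, 1 − 0.532 + 0.041) = min(1, 0.509) = 0.509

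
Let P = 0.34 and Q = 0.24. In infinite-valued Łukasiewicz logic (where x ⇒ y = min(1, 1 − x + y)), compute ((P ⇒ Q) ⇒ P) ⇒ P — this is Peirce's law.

0.90

P ⇒ Q = min(1, 1 − 0.34 + 0.24) = min(1, 0.90) = 0.90
(P ⇒ Q) ⇒ P = min(1, 1 − 0.90 + 0.34) = min(1, 0.44) = 0.44
((P ⇒ Q) ⇒ P) ⇒ P = min(1, 1 − 0.44 + 0.34) = min(1, 0.90) = 0.90
(The value 0.90 < 1 shows this instance is not satisfied; not a Ł∞-tautology in general.)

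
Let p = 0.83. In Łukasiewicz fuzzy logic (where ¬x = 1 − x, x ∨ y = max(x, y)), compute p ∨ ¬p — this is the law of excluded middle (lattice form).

¬p = 1 − 0.83 = 0.17
p ∨ ¬p = max(0.83, 0.17) = 0.83
(The value 0.83 < 1 shows this instance is not satisfied; not a Ł∞-tautology — its value is max(a, 1−a).)

0.83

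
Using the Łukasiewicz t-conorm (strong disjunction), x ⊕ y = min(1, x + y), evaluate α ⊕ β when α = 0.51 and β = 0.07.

0.58

α ⊕ β = min(1, 0.51 + 0.07) = min(1, 0.58) = 0.58
For comparison, the Gödel t-conorm max(x, y) would give 0.51.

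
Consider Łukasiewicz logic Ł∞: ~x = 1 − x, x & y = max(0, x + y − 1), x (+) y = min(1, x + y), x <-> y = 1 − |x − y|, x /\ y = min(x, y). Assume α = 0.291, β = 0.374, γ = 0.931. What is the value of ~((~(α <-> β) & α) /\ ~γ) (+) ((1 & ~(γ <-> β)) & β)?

1.000

α <-> β = 1 − |0.291 − 0.374| = 1 − 0.083 = 0.917
~(α <-> β) = 1 − 0.917 = 0.083
~(α <-> β) & α = max(0, 0.083 + 0.291 − 1) = max(0, -0.626) = 0.000
~γ = 1 − 0.931 = 0.069
(~(α <-> β) & α) /\ ~γ = min(0.000, 0.069) = 0.000
~((~(α <-> β) & α) /\ ~γ) = 1 − 0.000 = 1.000
γ <-> β = 1 − |0.931 − 0.374| = 1 − 0.557 = 0.443
~(γ <-> β) = 1 − 0.443 = 0.557
1 & ~(γ <-> β) = max(0, 1.000 + 0.557 − 1) = max(0, 0.557) = 0.557
(1 & ~(γ <-> β)) & β = max(0, 0.557 + 0.374 − 1) = max(0, -0.069) = 0.000
~((~(α <-> β) & α) /\ ~γ) (+) ((1 & ~(γ <-> β)) & β) = min(1, 1.000 + 0.000) = min(1, 1.000) = 1.000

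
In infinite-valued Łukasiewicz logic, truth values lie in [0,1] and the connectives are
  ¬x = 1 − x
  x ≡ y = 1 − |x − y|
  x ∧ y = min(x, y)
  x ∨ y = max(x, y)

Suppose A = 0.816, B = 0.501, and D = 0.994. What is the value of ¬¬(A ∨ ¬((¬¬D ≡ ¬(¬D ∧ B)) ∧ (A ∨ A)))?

0.816

¬D = 1 − 0.994 = 0.006
¬¬D = 1 − 0.006 = 0.994
¬D ∧ B = min(0.006, 0.501) = 0.006
¬(¬D ∧ B) = 1 − 0.006 = 0.994
¬¬D ≡ ¬(¬D ∧ B) = 1 − |0.994 − 0.994| = 1 − 0.000 = 1.000
A ∨ A = max(0.816, 0.816) = 0.816
(¬¬D ≡ ¬(¬D ∧ B)) ∧ (A ∨ A) = min(1.000, 0.816) = 0.816
¬((¬¬D ≡ ¬(¬D ∧ B)) ∧ (A ∨ A)) = 1 − 0.816 = 0.184
A ∨ ¬((¬¬D ≡ ¬(¬D ∧ B)) ∧ (A ∨ A)) = max(0.816, 0.184) = 0.816
¬(A ∨ ¬((¬¬D ≡ ¬(¬D ∧ B)) ∧ (A ∨ A))) = 1 − 0.816 = 0.184
¬¬(A ∨ ¬((¬¬D ≡ ¬(¬D ∧ B)) ∧ (A ∨ A))) = 1 − 0.184 = 0.816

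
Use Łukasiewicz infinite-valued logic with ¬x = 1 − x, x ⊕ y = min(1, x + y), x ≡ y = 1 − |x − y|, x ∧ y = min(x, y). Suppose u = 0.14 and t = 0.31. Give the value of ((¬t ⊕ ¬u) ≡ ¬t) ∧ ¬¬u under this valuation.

0.14

¬t = 1 − 0.31 = 0.69
¬u = 1 − 0.14 = 0.86
¬t ⊕ ¬u = min(1, 0.69 + 0.86) = min(1, 1.55) = 1.00
(¬t ⊕ ¬u) ≡ ¬t = 1 − |1.00 − 0.69| = 1 − 0.31 = 0.69
¬¬u = 1 − 0.86 = 0.14
((¬t ⊕ ¬u) ≡ ¬t) ∧ ¬¬u = min(0.69, 0.14) = 0.14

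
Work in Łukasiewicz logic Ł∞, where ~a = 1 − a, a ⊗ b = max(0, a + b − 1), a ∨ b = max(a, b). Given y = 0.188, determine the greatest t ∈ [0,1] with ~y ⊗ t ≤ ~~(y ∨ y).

~y = 1 − 0.188 = 0.812
So the left factor is ~y = 0.812.
y ∨ y = max(0.188, 0.188) = 0.188
~(y ∨ y) = 1 − 0.188 = 0.812
~~(y ∨ y) = 1 − 0.812 = 0.188
So the right-hand bound is ~~(y ∨ y) = 0.188.
The residuum of the Łukasiewicz t-norm gives the supremum: min(1, 1 − 0.812 + 0.188).
1 − 0.812 + 0.188 = 0.376, so t = min(1, 0.376) = 0.376.
Check: 0.812 ⊗ 0.376 = max(0, 0.188) = 0.188 ≤ 0.188.

0.376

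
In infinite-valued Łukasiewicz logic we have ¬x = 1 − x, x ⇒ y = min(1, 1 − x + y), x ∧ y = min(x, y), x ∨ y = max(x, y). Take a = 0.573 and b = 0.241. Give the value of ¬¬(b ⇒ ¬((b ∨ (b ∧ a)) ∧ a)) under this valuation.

1.000

b ∧ a = min(0.241, 0.573) = 0.241
b ∨ (b ∧ a) = max(0.241, 0.241) = 0.241
(b ∨ (b ∧ a)) ∧ a = min(0.241, 0.573) = 0.241
¬((b ∨ (b ∧ a)) ∧ a) = 1 − 0.241 = 0.759
b ⇒ ¬((b ∨ (b ∧ a)) ∧ a) = min(1, 1 − 0.241 + 0.759) = min(1, 1.518) = 1.000
¬(b ⇒ ¬((b ∨ (b ∧ a)) ∧ a)) = 1 − 1.000 = 0.000
¬¬(b ⇒ ¬((b ∨ (b ∧ a)) ∧ a)) = 1 − 0.000 = 1.000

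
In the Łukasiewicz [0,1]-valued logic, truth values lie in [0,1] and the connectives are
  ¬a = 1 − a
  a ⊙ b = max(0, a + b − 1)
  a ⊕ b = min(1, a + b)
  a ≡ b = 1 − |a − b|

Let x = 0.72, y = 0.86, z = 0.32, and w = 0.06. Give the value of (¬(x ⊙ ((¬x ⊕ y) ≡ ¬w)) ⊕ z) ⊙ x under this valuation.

0.38

¬x = 1 − 0.72 = 0.28
¬x ⊕ y = min(1, 0.28 + 0.86) = min(1, 1.14) = 1.00
¬w = 1 − 0.06 = 0.94
(¬x ⊕ y) ≡ ¬w = 1 − |1.00 − 0.94| = 1 − 0.06 = 0.94
x ⊙ ((¬x ⊕ y) ≡ ¬w) = max(0, 0.72 + 0.94 − 1) = max(0, 0.66) = 0.66
¬(x ⊙ ((¬x ⊕ y) ≡ ¬w)) = 1 − 0.66 = 0.34
¬(x ⊙ ((¬x ⊕ y) ≡ ¬w)) ⊕ z = min(1, 0.34 + 0.32) = min(1, 0.66) = 0.66
(¬(x ⊙ ((¬x ⊕ y) ≡ ¬w)) ⊕ z) ⊙ x = max(0, 0.66 + 0.72 − 1) = max(0, 0.38) = 0.38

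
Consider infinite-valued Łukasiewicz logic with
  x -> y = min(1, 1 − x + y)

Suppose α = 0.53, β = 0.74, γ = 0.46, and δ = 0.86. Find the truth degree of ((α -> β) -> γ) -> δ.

1.00

α -> β = min(1, 1 − 0.53 + 0.74) = min(1, 1.21) = 1.00
(α -> β) -> γ = min(1, 1 − 1.00 + 0.46) = min(1, 0.46) = 0.46
((α -> β) -> γ) -> δ = min(1, 1 − 0.46 + 0.86) = min(1, 1.40) = 1.00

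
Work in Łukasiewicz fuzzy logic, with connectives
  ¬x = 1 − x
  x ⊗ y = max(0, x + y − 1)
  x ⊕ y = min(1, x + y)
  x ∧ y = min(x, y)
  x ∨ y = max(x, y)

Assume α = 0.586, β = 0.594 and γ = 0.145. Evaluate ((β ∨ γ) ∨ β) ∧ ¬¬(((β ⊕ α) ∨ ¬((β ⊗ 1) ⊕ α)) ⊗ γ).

β ∨ γ = max(0.594, 0.145) = 0.594
(β ∨ γ) ∨ β = max(0.594, 0.594) = 0.594
β ⊕ α = min(1, 0.594 + 0.586) = min(1, 1.180) = 1.000
β ⊗ 1 = max(0, 0.594 + 1.000 − 1) = max(0, 0.594) = 0.594
(β ⊗ 1) ⊕ α = min(1, 0.594 + 0.586) = min(1, 1.180) = 1.000
¬((β ⊗ 1) ⊕ α) = 1 − 1.000 = 0.000
(β ⊕ α) ∨ ¬((β ⊗ 1) ⊕ α) = max(1.000, 0.000) = 1.000
((β ⊕ α) ∨ ¬((β ⊗ 1) ⊕ α)) ⊗ γ = max(0, 1.000 + 0.145 − 1) = max(0, 0.145) = 0.145
¬(((β ⊕ α) ∨ ¬((β ⊗ 1) ⊕ α)) ⊗ γ) = 1 − 0.145 = 0.855
¬¬(((β ⊕ α) ∨ ¬((β ⊗ 1) ⊕ α)) ⊗ γ) = 1 − 0.855 = 0.145
((β ∨ γ) ∨ β) ∧ ¬¬(((β ⊕ α) ∨ ¬((β ⊗ 1) ⊕ α)) ⊗ γ) = min(0.594, 0.145) = 0.145

0.145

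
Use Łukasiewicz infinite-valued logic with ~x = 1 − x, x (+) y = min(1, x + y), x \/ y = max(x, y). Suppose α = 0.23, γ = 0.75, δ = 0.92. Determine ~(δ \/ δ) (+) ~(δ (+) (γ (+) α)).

0.08

δ \/ δ = max(0.92, 0.92) = 0.92
~(δ \/ δ) = 1 − 0.92 = 0.08
γ (+) α = min(1, 0.75 + 0.23) = min(1, 0.98) = 0.98
δ (+) (γ (+) α) = min(1, 0.92 + 0.98) = min(1, 1.90) = 1.00
~(δ (+) (γ (+) α)) = 1 − 1.00 = 0.00
~(δ \/ δ) (+) ~(δ (+) (γ (+) α)) = min(1, 0.08 + 0.00) = min(1, 0.08) = 0.08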